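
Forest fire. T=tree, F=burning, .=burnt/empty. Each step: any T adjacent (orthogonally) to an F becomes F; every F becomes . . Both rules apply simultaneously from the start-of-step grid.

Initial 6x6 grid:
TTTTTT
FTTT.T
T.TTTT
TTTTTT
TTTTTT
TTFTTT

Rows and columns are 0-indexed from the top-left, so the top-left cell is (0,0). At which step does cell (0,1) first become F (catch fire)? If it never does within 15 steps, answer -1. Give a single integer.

Step 1: cell (0,1)='T' (+6 fires, +2 burnt)
Step 2: cell (0,1)='F' (+8 fires, +6 burnt)
  -> target ignites at step 2
Step 3: cell (0,1)='.' (+8 fires, +8 burnt)
Step 4: cell (0,1)='.' (+4 fires, +8 burnt)
Step 5: cell (0,1)='.' (+3 fires, +4 burnt)
Step 6: cell (0,1)='.' (+2 fires, +3 burnt)
Step 7: cell (0,1)='.' (+1 fires, +2 burnt)
Step 8: cell (0,1)='.' (+0 fires, +1 burnt)
  fire out at step 8

2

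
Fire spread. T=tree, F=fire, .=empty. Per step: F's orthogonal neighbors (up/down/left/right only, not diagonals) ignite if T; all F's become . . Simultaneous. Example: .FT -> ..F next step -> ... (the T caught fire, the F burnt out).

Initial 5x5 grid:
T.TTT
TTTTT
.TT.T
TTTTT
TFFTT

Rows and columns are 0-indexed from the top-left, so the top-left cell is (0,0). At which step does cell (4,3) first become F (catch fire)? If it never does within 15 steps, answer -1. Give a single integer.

Step 1: cell (4,3)='F' (+4 fires, +2 burnt)
  -> target ignites at step 1
Step 2: cell (4,3)='.' (+5 fires, +4 burnt)
Step 3: cell (4,3)='.' (+3 fires, +5 burnt)
Step 4: cell (4,3)='.' (+4 fires, +3 burnt)
Step 5: cell (4,3)='.' (+3 fires, +4 burnt)
Step 6: cell (4,3)='.' (+1 fires, +3 burnt)
Step 7: cell (4,3)='.' (+0 fires, +1 burnt)
  fire out at step 7

1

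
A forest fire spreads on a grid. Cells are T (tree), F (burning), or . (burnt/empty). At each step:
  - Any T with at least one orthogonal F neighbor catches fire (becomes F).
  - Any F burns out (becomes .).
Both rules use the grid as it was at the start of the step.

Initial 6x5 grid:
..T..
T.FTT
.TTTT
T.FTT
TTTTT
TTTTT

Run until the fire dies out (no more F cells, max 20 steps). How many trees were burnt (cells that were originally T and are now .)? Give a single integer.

Step 1: +5 fires, +2 burnt (F count now 5)
Step 2: +7 fires, +5 burnt (F count now 7)
Step 3: +5 fires, +7 burnt (F count now 5)
Step 4: +3 fires, +5 burnt (F count now 3)
Step 5: +0 fires, +3 burnt (F count now 0)
Fire out after step 5
Initially T: 21, now '.': 29
Total burnt (originally-T cells now '.'): 20

Answer: 20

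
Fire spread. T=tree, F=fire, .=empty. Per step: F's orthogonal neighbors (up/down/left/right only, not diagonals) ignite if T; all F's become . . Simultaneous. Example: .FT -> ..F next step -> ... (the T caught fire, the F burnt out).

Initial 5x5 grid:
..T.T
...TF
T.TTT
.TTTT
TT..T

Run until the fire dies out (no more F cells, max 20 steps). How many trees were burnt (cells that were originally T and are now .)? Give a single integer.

Answer: 12

Derivation:
Step 1: +3 fires, +1 burnt (F count now 3)
Step 2: +2 fires, +3 burnt (F count now 2)
Step 3: +3 fires, +2 burnt (F count now 3)
Step 4: +1 fires, +3 burnt (F count now 1)
Step 5: +1 fires, +1 burnt (F count now 1)
Step 6: +1 fires, +1 burnt (F count now 1)
Step 7: +1 fires, +1 burnt (F count now 1)
Step 8: +0 fires, +1 burnt (F count now 0)
Fire out after step 8
Initially T: 14, now '.': 23
Total burnt (originally-T cells now '.'): 12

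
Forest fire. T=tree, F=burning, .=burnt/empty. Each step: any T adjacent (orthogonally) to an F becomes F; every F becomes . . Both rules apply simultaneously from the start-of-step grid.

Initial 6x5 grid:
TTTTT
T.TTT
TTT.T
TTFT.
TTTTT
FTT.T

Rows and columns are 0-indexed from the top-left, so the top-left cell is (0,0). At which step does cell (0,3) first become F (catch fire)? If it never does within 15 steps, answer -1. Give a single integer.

Step 1: cell (0,3)='T' (+6 fires, +2 burnt)
Step 2: cell (0,3)='T' (+6 fires, +6 burnt)
Step 3: cell (0,3)='T' (+4 fires, +6 burnt)
Step 4: cell (0,3)='F' (+5 fires, +4 burnt)
  -> target ignites at step 4
Step 5: cell (0,3)='.' (+3 fires, +5 burnt)
Step 6: cell (0,3)='.' (+0 fires, +3 burnt)
  fire out at step 6

4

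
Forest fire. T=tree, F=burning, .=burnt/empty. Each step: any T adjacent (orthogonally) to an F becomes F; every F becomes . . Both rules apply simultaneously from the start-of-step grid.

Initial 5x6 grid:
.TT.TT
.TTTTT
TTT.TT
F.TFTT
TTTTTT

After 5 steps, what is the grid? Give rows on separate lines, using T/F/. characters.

Step 1: 5 trees catch fire, 2 burn out
  .TT.TT
  .TTTTT
  FTT.TT
  ..F.FT
  FTTFTT
Step 2: 7 trees catch fire, 5 burn out
  .TT.TT
  .TTTTT
  .FF.FT
  .....F
  .FF.FT
Step 3: 5 trees catch fire, 7 burn out
  .TT.TT
  .FFTFT
  .....F
  ......
  .....F
Step 4: 5 trees catch fire, 5 burn out
  .FF.FT
  ...F.F
  ......
  ......
  ......
Step 5: 1 trees catch fire, 5 burn out
  .....F
  ......
  ......
  ......
  ......

.....F
......
......
......
......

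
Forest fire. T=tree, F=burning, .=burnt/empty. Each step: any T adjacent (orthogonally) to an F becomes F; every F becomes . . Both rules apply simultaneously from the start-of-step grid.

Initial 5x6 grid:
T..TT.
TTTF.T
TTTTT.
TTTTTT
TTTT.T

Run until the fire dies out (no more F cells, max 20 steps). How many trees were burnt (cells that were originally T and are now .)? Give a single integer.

Answer: 22

Derivation:
Step 1: +3 fires, +1 burnt (F count now 3)
Step 2: +5 fires, +3 burnt (F count now 5)
Step 3: +5 fires, +5 burnt (F count now 5)
Step 4: +5 fires, +5 burnt (F count now 5)
Step 5: +3 fires, +5 burnt (F count now 3)
Step 6: +1 fires, +3 burnt (F count now 1)
Step 7: +0 fires, +1 burnt (F count now 0)
Fire out after step 7
Initially T: 23, now '.': 29
Total burnt (originally-T cells now '.'): 22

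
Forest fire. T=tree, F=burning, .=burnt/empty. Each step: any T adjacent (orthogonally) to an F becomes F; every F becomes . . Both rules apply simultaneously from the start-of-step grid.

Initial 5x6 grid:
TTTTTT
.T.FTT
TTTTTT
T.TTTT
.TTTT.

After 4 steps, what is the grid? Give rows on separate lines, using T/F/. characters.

Step 1: 3 trees catch fire, 1 burn out
  TTTFTT
  .T..FT
  TTTFTT
  T.TTTT
  .TTTT.
Step 2: 6 trees catch fire, 3 burn out
  TTF.FT
  .T...F
  TTF.FT
  T.TFTT
  .TTTT.
Step 3: 7 trees catch fire, 6 burn out
  TF...F
  .T....
  TF...F
  T.F.FT
  .TTFT.
Step 4: 6 trees catch fire, 7 burn out
  F.....
  .F....
  F.....
  T....F
  .TF.F.

F.....
.F....
F.....
T....F
.TF.F.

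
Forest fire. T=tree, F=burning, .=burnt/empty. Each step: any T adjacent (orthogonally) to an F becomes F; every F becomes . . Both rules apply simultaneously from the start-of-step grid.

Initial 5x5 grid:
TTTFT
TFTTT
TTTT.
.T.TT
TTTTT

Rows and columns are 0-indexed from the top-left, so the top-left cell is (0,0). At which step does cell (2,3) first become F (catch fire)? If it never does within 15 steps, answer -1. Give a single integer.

Step 1: cell (2,3)='T' (+7 fires, +2 burnt)
Step 2: cell (2,3)='F' (+6 fires, +7 burnt)
  -> target ignites at step 2
Step 3: cell (2,3)='.' (+2 fires, +6 burnt)
Step 4: cell (2,3)='.' (+4 fires, +2 burnt)
Step 5: cell (2,3)='.' (+1 fires, +4 burnt)
Step 6: cell (2,3)='.' (+0 fires, +1 burnt)
  fire out at step 6

2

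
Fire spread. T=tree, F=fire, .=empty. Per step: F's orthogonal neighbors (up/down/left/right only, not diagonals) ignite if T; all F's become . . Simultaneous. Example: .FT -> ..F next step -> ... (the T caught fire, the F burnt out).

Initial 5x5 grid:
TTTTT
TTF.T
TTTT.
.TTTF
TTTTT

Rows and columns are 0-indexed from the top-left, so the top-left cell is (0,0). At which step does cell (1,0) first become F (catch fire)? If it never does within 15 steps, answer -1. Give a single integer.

Step 1: cell (1,0)='T' (+5 fires, +2 burnt)
Step 2: cell (1,0)='F' (+7 fires, +5 burnt)
  -> target ignites at step 2
Step 3: cell (1,0)='.' (+5 fires, +7 burnt)
Step 4: cell (1,0)='.' (+2 fires, +5 burnt)
Step 5: cell (1,0)='.' (+1 fires, +2 burnt)
Step 6: cell (1,0)='.' (+0 fires, +1 burnt)
  fire out at step 6

2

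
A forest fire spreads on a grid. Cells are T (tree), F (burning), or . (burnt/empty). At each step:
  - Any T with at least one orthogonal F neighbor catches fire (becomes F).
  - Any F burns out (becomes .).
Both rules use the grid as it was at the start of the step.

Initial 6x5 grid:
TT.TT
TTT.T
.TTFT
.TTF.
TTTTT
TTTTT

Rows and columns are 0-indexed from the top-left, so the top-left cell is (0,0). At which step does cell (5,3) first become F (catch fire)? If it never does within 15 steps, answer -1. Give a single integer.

Step 1: cell (5,3)='T' (+4 fires, +2 burnt)
Step 2: cell (5,3)='F' (+7 fires, +4 burnt)
  -> target ignites at step 2
Step 3: cell (5,3)='.' (+5 fires, +7 burnt)
Step 4: cell (5,3)='.' (+5 fires, +5 burnt)
Step 5: cell (5,3)='.' (+2 fires, +5 burnt)
Step 6: cell (5,3)='.' (+0 fires, +2 burnt)
  fire out at step 6

2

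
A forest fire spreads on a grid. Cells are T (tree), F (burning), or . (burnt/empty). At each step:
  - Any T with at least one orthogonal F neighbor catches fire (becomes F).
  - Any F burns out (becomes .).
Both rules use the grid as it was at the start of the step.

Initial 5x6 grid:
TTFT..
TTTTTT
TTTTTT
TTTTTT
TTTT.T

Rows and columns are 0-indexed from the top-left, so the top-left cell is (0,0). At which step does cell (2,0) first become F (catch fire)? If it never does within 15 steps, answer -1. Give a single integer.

Step 1: cell (2,0)='T' (+3 fires, +1 burnt)
Step 2: cell (2,0)='T' (+4 fires, +3 burnt)
Step 3: cell (2,0)='T' (+5 fires, +4 burnt)
Step 4: cell (2,0)='F' (+6 fires, +5 burnt)
  -> target ignites at step 4
Step 5: cell (2,0)='.' (+5 fires, +6 burnt)
Step 6: cell (2,0)='.' (+2 fires, +5 burnt)
Step 7: cell (2,0)='.' (+1 fires, +2 burnt)
Step 8: cell (2,0)='.' (+0 fires, +1 burnt)
  fire out at step 8

4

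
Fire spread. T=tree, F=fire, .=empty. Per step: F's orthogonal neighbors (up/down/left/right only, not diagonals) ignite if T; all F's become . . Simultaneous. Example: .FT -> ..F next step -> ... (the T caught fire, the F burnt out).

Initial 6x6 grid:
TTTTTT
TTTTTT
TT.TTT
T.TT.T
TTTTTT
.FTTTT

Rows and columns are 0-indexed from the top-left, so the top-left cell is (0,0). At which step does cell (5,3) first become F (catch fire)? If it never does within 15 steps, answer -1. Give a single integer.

Step 1: cell (5,3)='T' (+2 fires, +1 burnt)
Step 2: cell (5,3)='F' (+3 fires, +2 burnt)
  -> target ignites at step 2
Step 3: cell (5,3)='.' (+4 fires, +3 burnt)
Step 4: cell (5,3)='.' (+4 fires, +4 burnt)
Step 5: cell (5,3)='.' (+4 fires, +4 burnt)
Step 6: cell (5,3)='.' (+5 fires, +4 burnt)
Step 7: cell (5,3)='.' (+5 fires, +5 burnt)
Step 8: cell (5,3)='.' (+3 fires, +5 burnt)
Step 9: cell (5,3)='.' (+1 fires, +3 burnt)
Step 10: cell (5,3)='.' (+0 fires, +1 burnt)
  fire out at step 10

2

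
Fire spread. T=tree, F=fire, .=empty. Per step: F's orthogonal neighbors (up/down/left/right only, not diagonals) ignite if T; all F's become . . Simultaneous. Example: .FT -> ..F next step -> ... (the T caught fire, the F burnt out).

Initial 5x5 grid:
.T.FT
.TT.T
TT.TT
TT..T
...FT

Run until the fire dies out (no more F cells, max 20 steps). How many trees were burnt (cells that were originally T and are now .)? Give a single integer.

Answer: 6

Derivation:
Step 1: +2 fires, +2 burnt (F count now 2)
Step 2: +2 fires, +2 burnt (F count now 2)
Step 3: +1 fires, +2 burnt (F count now 1)
Step 4: +1 fires, +1 burnt (F count now 1)
Step 5: +0 fires, +1 burnt (F count now 0)
Fire out after step 5
Initially T: 13, now '.': 18
Total burnt (originally-T cells now '.'): 6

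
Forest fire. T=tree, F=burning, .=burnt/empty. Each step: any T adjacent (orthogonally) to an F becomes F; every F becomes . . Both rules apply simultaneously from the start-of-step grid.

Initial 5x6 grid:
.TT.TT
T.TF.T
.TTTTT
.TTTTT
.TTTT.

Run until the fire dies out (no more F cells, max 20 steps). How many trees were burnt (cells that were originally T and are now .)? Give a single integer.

Answer: 20

Derivation:
Step 1: +2 fires, +1 burnt (F count now 2)
Step 2: +4 fires, +2 burnt (F count now 4)
Step 3: +6 fires, +4 burnt (F count now 6)
Step 4: +5 fires, +6 burnt (F count now 5)
Step 5: +2 fires, +5 burnt (F count now 2)
Step 6: +1 fires, +2 burnt (F count now 1)
Step 7: +0 fires, +1 burnt (F count now 0)
Fire out after step 7
Initially T: 21, now '.': 29
Total burnt (originally-T cells now '.'): 20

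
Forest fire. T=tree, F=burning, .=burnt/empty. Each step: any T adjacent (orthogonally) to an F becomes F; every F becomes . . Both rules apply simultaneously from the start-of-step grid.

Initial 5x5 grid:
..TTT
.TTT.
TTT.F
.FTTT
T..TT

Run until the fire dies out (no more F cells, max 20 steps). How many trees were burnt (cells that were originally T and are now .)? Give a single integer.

Step 1: +3 fires, +2 burnt (F count now 3)
Step 2: +5 fires, +3 burnt (F count now 5)
Step 3: +2 fires, +5 burnt (F count now 2)
Step 4: +2 fires, +2 burnt (F count now 2)
Step 5: +1 fires, +2 burnt (F count now 1)
Step 6: +1 fires, +1 burnt (F count now 1)
Step 7: +0 fires, +1 burnt (F count now 0)
Fire out after step 7
Initially T: 15, now '.': 24
Total burnt (originally-T cells now '.'): 14

Answer: 14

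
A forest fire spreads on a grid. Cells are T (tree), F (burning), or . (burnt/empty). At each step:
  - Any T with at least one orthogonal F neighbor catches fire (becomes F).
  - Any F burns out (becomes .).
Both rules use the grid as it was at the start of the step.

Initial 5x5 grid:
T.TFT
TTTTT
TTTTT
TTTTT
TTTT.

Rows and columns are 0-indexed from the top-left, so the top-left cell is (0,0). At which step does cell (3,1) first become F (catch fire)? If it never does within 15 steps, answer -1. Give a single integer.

Step 1: cell (3,1)='T' (+3 fires, +1 burnt)
Step 2: cell (3,1)='T' (+3 fires, +3 burnt)
Step 3: cell (3,1)='T' (+4 fires, +3 burnt)
Step 4: cell (3,1)='T' (+5 fires, +4 burnt)
Step 5: cell (3,1)='F' (+4 fires, +5 burnt)
  -> target ignites at step 5
Step 6: cell (3,1)='.' (+2 fires, +4 burnt)
Step 7: cell (3,1)='.' (+1 fires, +2 burnt)
Step 8: cell (3,1)='.' (+0 fires, +1 burnt)
  fire out at step 8

5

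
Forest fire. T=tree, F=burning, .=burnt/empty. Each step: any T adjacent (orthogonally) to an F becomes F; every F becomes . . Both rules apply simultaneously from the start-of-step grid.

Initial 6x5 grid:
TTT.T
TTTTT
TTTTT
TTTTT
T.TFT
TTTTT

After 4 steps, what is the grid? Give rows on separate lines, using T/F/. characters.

Step 1: 4 trees catch fire, 1 burn out
  TTT.T
  TTTTT
  TTTTT
  TTTFT
  T.F.F
  TTTFT
Step 2: 5 trees catch fire, 4 burn out
  TTT.T
  TTTTT
  TTTFT
  TTF.F
  T....
  TTF.F
Step 3: 5 trees catch fire, 5 burn out
  TTT.T
  TTTFT
  TTF.F
  TF...
  T....
  TF...
Step 4: 5 trees catch fire, 5 burn out
  TTT.T
  TTF.F
  TF...
  F....
  T....
  F....

TTT.T
TTF.F
TF...
F....
T....
F....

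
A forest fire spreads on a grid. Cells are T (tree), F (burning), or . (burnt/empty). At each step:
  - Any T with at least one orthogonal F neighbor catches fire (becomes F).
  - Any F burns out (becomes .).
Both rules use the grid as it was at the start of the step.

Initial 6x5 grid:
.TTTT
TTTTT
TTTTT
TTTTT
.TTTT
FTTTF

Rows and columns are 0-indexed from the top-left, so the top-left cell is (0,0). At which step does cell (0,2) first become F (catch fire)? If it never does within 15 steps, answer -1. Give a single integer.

Step 1: cell (0,2)='T' (+3 fires, +2 burnt)
Step 2: cell (0,2)='T' (+4 fires, +3 burnt)
Step 3: cell (0,2)='T' (+4 fires, +4 burnt)
Step 4: cell (0,2)='T' (+5 fires, +4 burnt)
Step 5: cell (0,2)='T' (+5 fires, +5 burnt)
Step 6: cell (0,2)='T' (+4 fires, +5 burnt)
Step 7: cell (0,2)='F' (+1 fires, +4 burnt)
  -> target ignites at step 7
Step 8: cell (0,2)='.' (+0 fires, +1 burnt)
  fire out at step 8

7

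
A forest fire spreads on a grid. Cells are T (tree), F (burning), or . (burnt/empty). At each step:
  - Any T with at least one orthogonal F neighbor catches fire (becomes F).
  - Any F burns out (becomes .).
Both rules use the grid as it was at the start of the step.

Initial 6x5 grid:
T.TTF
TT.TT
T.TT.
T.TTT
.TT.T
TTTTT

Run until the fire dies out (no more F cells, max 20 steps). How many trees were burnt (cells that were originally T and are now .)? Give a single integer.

Answer: 17

Derivation:
Step 1: +2 fires, +1 burnt (F count now 2)
Step 2: +2 fires, +2 burnt (F count now 2)
Step 3: +1 fires, +2 burnt (F count now 1)
Step 4: +2 fires, +1 burnt (F count now 2)
Step 5: +2 fires, +2 burnt (F count now 2)
Step 6: +2 fires, +2 burnt (F count now 2)
Step 7: +3 fires, +2 burnt (F count now 3)
Step 8: +2 fires, +3 burnt (F count now 2)
Step 9: +1 fires, +2 burnt (F count now 1)
Step 10: +0 fires, +1 burnt (F count now 0)
Fire out after step 10
Initially T: 22, now '.': 25
Total burnt (originally-T cells now '.'): 17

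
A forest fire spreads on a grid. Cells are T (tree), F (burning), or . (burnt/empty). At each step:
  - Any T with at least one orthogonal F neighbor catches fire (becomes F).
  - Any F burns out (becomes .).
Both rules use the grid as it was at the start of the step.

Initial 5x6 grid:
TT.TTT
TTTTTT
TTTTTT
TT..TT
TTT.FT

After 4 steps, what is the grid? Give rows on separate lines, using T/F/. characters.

Step 1: 2 trees catch fire, 1 burn out
  TT.TTT
  TTTTTT
  TTTTTT
  TT..FT
  TTT..F
Step 2: 2 trees catch fire, 2 burn out
  TT.TTT
  TTTTTT
  TTTTFT
  TT...F
  TTT...
Step 3: 3 trees catch fire, 2 burn out
  TT.TTT
  TTTTFT
  TTTF.F
  TT....
  TTT...
Step 4: 4 trees catch fire, 3 burn out
  TT.TFT
  TTTF.F
  TTF...
  TT....
  TTT...

TT.TFT
TTTF.F
TTF...
TT....
TTT...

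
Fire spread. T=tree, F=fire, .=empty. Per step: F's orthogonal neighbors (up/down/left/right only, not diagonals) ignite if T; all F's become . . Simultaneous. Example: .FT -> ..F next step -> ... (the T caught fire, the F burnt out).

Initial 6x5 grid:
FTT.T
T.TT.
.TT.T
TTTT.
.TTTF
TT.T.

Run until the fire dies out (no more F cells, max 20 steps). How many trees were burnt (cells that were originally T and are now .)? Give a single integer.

Step 1: +3 fires, +2 burnt (F count now 3)
Step 2: +4 fires, +3 burnt (F count now 4)
Step 3: +3 fires, +4 burnt (F count now 3)
Step 4: +4 fires, +3 burnt (F count now 4)
Step 5: +3 fires, +4 burnt (F count now 3)
Step 6: +0 fires, +3 burnt (F count now 0)
Fire out after step 6
Initially T: 19, now '.': 28
Total burnt (originally-T cells now '.'): 17

Answer: 17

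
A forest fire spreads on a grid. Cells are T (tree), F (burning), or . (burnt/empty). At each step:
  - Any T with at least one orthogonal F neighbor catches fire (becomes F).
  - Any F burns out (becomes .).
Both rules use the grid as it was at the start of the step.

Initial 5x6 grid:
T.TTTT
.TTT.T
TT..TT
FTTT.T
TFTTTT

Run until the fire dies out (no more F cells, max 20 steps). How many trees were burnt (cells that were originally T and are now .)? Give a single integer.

Step 1: +4 fires, +2 burnt (F count now 4)
Step 2: +3 fires, +4 burnt (F count now 3)
Step 3: +3 fires, +3 burnt (F count now 3)
Step 4: +2 fires, +3 burnt (F count now 2)
Step 5: +3 fires, +2 burnt (F count now 3)
Step 6: +2 fires, +3 burnt (F count now 2)
Step 7: +3 fires, +2 burnt (F count now 3)
Step 8: +1 fires, +3 burnt (F count now 1)
Step 9: +0 fires, +1 burnt (F count now 0)
Fire out after step 9
Initially T: 22, now '.': 29
Total burnt (originally-T cells now '.'): 21

Answer: 21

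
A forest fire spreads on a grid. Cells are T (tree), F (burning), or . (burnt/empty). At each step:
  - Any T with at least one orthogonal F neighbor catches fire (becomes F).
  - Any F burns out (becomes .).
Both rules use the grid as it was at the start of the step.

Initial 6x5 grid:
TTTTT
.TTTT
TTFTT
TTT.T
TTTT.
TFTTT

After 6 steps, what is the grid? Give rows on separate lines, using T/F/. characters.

Step 1: 7 trees catch fire, 2 burn out
  TTTTT
  .TFTT
  TF.FT
  TTF.T
  TFTT.
  F.FTT
Step 2: 9 trees catch fire, 7 burn out
  TTFTT
  .F.FT
  F...F
  TF..T
  F.FT.
  ...FT
Step 3: 7 trees catch fire, 9 burn out
  TF.FT
  ....F
  .....
  F...F
  ...F.
  ....F
Step 4: 2 trees catch fire, 7 burn out
  F...F
  .....
  .....
  .....
  .....
  .....
Step 5: 0 trees catch fire, 2 burn out
  .....
  .....
  .....
  .....
  .....
  .....
Step 6: 0 trees catch fire, 0 burn out
  .....
  .....
  .....
  .....
  .....
  .....

.....
.....
.....
.....
.....
.....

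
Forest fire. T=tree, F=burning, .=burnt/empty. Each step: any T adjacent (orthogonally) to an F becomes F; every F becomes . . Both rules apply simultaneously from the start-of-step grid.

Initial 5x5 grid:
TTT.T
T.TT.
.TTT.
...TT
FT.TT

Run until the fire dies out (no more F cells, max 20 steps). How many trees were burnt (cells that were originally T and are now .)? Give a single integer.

Answer: 1

Derivation:
Step 1: +1 fires, +1 burnt (F count now 1)
Step 2: +0 fires, +1 burnt (F count now 0)
Fire out after step 2
Initially T: 15, now '.': 11
Total burnt (originally-T cells now '.'): 1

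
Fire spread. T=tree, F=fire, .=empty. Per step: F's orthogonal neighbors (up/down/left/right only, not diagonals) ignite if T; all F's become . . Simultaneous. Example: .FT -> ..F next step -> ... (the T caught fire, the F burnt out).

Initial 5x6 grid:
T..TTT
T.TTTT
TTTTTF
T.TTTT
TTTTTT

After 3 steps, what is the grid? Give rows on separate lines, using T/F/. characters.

Step 1: 3 trees catch fire, 1 burn out
  T..TTT
  T.TTTF
  TTTTF.
  T.TTTF
  TTTTTT
Step 2: 5 trees catch fire, 3 burn out
  T..TTF
  T.TTF.
  TTTF..
  T.TTF.
  TTTTTF
Step 3: 5 trees catch fire, 5 burn out
  T..TF.
  T.TF..
  TTF...
  T.TF..
  TTTTF.

T..TF.
T.TF..
TTF...
T.TF..
TTTTF.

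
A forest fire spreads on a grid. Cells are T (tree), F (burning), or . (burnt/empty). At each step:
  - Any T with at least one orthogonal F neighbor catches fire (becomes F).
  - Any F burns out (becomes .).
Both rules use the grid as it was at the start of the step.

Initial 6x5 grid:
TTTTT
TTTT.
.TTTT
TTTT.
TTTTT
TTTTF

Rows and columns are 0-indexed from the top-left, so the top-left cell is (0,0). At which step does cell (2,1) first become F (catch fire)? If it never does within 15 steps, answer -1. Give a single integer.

Step 1: cell (2,1)='T' (+2 fires, +1 burnt)
Step 2: cell (2,1)='T' (+2 fires, +2 burnt)
Step 3: cell (2,1)='T' (+3 fires, +2 burnt)
Step 4: cell (2,1)='T' (+4 fires, +3 burnt)
Step 5: cell (2,1)='T' (+5 fires, +4 burnt)
Step 6: cell (2,1)='F' (+4 fires, +5 burnt)
  -> target ignites at step 6
Step 7: cell (2,1)='.' (+3 fires, +4 burnt)
Step 8: cell (2,1)='.' (+2 fires, +3 burnt)
Step 9: cell (2,1)='.' (+1 fires, +2 burnt)
Step 10: cell (2,1)='.' (+0 fires, +1 burnt)
  fire out at step 10

6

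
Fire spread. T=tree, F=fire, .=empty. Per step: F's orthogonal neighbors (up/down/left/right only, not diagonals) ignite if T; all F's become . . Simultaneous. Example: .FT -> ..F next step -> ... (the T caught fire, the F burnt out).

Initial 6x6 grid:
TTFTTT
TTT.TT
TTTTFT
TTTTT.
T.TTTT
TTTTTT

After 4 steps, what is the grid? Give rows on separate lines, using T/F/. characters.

Step 1: 7 trees catch fire, 2 burn out
  TF.FTT
  TTF.FT
  TTTF.F
  TTTTF.
  T.TTTT
  TTTTTT
Step 2: 7 trees catch fire, 7 burn out
  F...FT
  TF...F
  TTF...
  TTTF..
  T.TTFT
  TTTTTT
Step 3: 7 trees catch fire, 7 burn out
  .....F
  F.....
  TF....
  TTF...
  T.TF.F
  TTTTFT
Step 4: 5 trees catch fire, 7 burn out
  ......
  ......
  F.....
  TF....
  T.F...
  TTTF.F

......
......
F.....
TF....
T.F...
TTTF.F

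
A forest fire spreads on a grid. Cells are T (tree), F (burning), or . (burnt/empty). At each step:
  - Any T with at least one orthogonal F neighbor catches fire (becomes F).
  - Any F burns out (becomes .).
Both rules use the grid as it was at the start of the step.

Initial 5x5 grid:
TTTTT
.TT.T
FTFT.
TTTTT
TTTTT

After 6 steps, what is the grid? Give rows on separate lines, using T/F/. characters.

Step 1: 5 trees catch fire, 2 burn out
  TTTTT
  .TF.T
  .F.F.
  FTFTT
  TTTTT
Step 2: 6 trees catch fire, 5 burn out
  TTFTT
  .F..T
  .....
  .F.FT
  FTFTT
Step 3: 5 trees catch fire, 6 burn out
  TF.FT
  ....T
  .....
  ....F
  .F.FT
Step 4: 3 trees catch fire, 5 burn out
  F...F
  ....T
  .....
  .....
  ....F
Step 5: 1 trees catch fire, 3 burn out
  .....
  ....F
  .....
  .....
  .....
Step 6: 0 trees catch fire, 1 burn out
  .....
  .....
  .....
  .....
  .....

.....
.....
.....
.....
.....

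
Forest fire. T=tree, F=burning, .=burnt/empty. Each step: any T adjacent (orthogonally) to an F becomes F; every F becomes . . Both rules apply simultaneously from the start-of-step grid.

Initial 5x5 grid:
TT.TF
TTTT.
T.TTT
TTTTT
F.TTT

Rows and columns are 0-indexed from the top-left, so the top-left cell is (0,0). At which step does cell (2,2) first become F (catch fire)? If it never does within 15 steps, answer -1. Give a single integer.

Step 1: cell (2,2)='T' (+2 fires, +2 burnt)
Step 2: cell (2,2)='T' (+3 fires, +2 burnt)
Step 3: cell (2,2)='T' (+4 fires, +3 burnt)
Step 4: cell (2,2)='F' (+6 fires, +4 burnt)
  -> target ignites at step 4
Step 5: cell (2,2)='.' (+3 fires, +6 burnt)
Step 6: cell (2,2)='.' (+1 fires, +3 burnt)
Step 7: cell (2,2)='.' (+0 fires, +1 burnt)
  fire out at step 7

4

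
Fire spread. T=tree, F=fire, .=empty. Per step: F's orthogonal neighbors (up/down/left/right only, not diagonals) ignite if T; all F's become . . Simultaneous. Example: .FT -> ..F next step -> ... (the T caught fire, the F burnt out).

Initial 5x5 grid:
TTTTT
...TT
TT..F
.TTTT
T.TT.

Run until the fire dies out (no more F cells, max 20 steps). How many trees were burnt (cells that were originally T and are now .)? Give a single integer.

Answer: 15

Derivation:
Step 1: +2 fires, +1 burnt (F count now 2)
Step 2: +3 fires, +2 burnt (F count now 3)
Step 3: +3 fires, +3 burnt (F count now 3)
Step 4: +3 fires, +3 burnt (F count now 3)
Step 5: +2 fires, +3 burnt (F count now 2)
Step 6: +2 fires, +2 burnt (F count now 2)
Step 7: +0 fires, +2 burnt (F count now 0)
Fire out after step 7
Initially T: 16, now '.': 24
Total burnt (originally-T cells now '.'): 15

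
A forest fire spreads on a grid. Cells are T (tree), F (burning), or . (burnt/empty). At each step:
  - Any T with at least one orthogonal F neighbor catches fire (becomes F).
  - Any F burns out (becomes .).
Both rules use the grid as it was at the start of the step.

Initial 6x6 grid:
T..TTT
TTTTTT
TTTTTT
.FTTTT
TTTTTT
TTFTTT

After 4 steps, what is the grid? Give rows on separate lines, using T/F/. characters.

Step 1: 6 trees catch fire, 2 burn out
  T..TTT
  TTTTTT
  TFTTTT
  ..FTTT
  TFFTTT
  TF.FTT
Step 2: 8 trees catch fire, 6 burn out
  T..TTT
  TFTTTT
  F.FTTT
  ...FTT
  F..FTT
  F...FT
Step 3: 6 trees catch fire, 8 burn out
  T..TTT
  F.FTTT
  ...FTT
  ....FT
  ....FT
  .....F
Step 4: 5 trees catch fire, 6 burn out
  F..TTT
  ...FTT
  ....FT
  .....F
  .....F
  ......

F..TTT
...FTT
....FT
.....F
.....F
......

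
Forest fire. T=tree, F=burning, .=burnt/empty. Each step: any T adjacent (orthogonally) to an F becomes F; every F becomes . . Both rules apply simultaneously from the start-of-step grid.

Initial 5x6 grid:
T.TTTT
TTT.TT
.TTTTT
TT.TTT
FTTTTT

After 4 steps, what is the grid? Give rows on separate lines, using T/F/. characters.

Step 1: 2 trees catch fire, 1 burn out
  T.TTTT
  TTT.TT
  .TTTTT
  FT.TTT
  .FTTTT
Step 2: 2 trees catch fire, 2 burn out
  T.TTTT
  TTT.TT
  .TTTTT
  .F.TTT
  ..FTTT
Step 3: 2 trees catch fire, 2 burn out
  T.TTTT
  TTT.TT
  .FTTTT
  ...TTT
  ...FTT
Step 4: 4 trees catch fire, 2 burn out
  T.TTTT
  TFT.TT
  ..FTTT
  ...FTT
  ....FT

T.TTTT
TFT.TT
..FTTT
...FTT
....FT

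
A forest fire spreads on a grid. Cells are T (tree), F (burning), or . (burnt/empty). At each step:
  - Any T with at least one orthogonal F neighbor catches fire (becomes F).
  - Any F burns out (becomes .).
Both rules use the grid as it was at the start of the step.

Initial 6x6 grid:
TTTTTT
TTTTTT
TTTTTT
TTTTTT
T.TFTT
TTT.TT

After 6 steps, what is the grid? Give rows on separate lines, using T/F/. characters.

Step 1: 3 trees catch fire, 1 burn out
  TTTTTT
  TTTTTT
  TTTTTT
  TTTFTT
  T.F.FT
  TTT.TT
Step 2: 6 trees catch fire, 3 burn out
  TTTTTT
  TTTTTT
  TTTFTT
  TTF.FT
  T....F
  TTF.FT
Step 3: 7 trees catch fire, 6 burn out
  TTTTTT
  TTTFTT
  TTF.FT
  TF...F
  T.....
  TF...F
Step 4: 7 trees catch fire, 7 burn out
  TTTFTT
  TTF.FT
  TF...F
  F.....
  T.....
  F.....
Step 5: 6 trees catch fire, 7 burn out
  TTF.FT
  TF...F
  F.....
  ......
  F.....
  ......
Step 6: 3 trees catch fire, 6 burn out
  TF...F
  F.....
  ......
  ......
  ......
  ......

TF...F
F.....
......
......
......
......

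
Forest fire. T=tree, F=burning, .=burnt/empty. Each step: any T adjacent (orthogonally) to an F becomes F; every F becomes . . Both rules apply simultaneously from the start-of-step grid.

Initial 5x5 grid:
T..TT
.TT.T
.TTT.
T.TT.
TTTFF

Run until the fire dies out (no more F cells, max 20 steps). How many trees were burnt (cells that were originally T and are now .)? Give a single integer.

Step 1: +2 fires, +2 burnt (F count now 2)
Step 2: +3 fires, +2 burnt (F count now 3)
Step 3: +2 fires, +3 burnt (F count now 2)
Step 4: +3 fires, +2 burnt (F count now 3)
Step 5: +1 fires, +3 burnt (F count now 1)
Step 6: +0 fires, +1 burnt (F count now 0)
Fire out after step 6
Initially T: 15, now '.': 21
Total burnt (originally-T cells now '.'): 11

Answer: 11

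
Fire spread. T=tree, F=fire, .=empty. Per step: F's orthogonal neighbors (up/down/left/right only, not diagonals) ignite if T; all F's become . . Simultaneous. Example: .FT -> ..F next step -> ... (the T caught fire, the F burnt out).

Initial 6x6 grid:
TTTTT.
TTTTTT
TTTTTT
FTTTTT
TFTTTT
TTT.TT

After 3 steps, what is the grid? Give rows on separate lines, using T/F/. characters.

Step 1: 5 trees catch fire, 2 burn out
  TTTTT.
  TTTTTT
  FTTTTT
  .FTTTT
  F.FTTT
  TFT.TT
Step 2: 6 trees catch fire, 5 burn out
  TTTTT.
  FTTTTT
  .FTTTT
  ..FTTT
  ...FTT
  F.F.TT
Step 3: 5 trees catch fire, 6 burn out
  FTTTT.
  .FTTTT
  ..FTTT
  ...FTT
  ....FT
  ....TT

FTTTT.
.FTTTT
..FTTT
...FTT
....FT
....TT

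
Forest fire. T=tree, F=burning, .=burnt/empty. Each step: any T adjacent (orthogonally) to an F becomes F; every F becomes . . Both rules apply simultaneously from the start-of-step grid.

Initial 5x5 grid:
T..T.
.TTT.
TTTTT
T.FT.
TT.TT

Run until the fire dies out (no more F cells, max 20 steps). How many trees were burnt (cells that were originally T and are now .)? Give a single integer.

Step 1: +2 fires, +1 burnt (F count now 2)
Step 2: +4 fires, +2 burnt (F count now 4)
Step 3: +5 fires, +4 burnt (F count now 5)
Step 4: +2 fires, +5 burnt (F count now 2)
Step 5: +1 fires, +2 burnt (F count now 1)
Step 6: +1 fires, +1 burnt (F count now 1)
Step 7: +0 fires, +1 burnt (F count now 0)
Fire out after step 7
Initially T: 16, now '.': 24
Total burnt (originally-T cells now '.'): 15

Answer: 15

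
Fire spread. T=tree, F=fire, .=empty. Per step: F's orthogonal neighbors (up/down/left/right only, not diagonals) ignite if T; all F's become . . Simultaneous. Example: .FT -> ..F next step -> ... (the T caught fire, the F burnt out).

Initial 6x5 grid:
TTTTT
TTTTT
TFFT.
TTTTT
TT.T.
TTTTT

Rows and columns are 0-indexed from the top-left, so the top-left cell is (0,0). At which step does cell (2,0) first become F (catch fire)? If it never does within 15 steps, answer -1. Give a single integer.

Step 1: cell (2,0)='F' (+6 fires, +2 burnt)
  -> target ignites at step 1
Step 2: cell (2,0)='.' (+7 fires, +6 burnt)
Step 3: cell (2,0)='.' (+7 fires, +7 burnt)
Step 4: cell (2,0)='.' (+4 fires, +7 burnt)
Step 5: cell (2,0)='.' (+1 fires, +4 burnt)
Step 6: cell (2,0)='.' (+0 fires, +1 burnt)
  fire out at step 6

1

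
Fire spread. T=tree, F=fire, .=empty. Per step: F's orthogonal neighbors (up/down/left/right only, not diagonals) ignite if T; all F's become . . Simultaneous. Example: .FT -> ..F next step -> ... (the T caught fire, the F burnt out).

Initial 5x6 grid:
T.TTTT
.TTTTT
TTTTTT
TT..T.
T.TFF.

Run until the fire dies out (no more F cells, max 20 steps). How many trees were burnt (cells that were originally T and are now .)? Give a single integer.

Step 1: +2 fires, +2 burnt (F count now 2)
Step 2: +1 fires, +2 burnt (F count now 1)
Step 3: +3 fires, +1 burnt (F count now 3)
Step 4: +4 fires, +3 burnt (F count now 4)
Step 5: +4 fires, +4 burnt (F count now 4)
Step 6: +4 fires, +4 burnt (F count now 4)
Step 7: +1 fires, +4 burnt (F count now 1)
Step 8: +1 fires, +1 burnt (F count now 1)
Step 9: +0 fires, +1 burnt (F count now 0)
Fire out after step 9
Initially T: 21, now '.': 29
Total burnt (originally-T cells now '.'): 20

Answer: 20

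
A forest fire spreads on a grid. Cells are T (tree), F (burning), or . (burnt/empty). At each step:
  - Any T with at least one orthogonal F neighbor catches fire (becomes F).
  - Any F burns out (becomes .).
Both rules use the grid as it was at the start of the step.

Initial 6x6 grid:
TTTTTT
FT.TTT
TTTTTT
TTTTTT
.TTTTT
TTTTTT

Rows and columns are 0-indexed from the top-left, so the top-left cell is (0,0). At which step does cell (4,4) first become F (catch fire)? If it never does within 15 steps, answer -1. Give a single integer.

Step 1: cell (4,4)='T' (+3 fires, +1 burnt)
Step 2: cell (4,4)='T' (+3 fires, +3 burnt)
Step 3: cell (4,4)='T' (+3 fires, +3 burnt)
Step 4: cell (4,4)='T' (+4 fires, +3 burnt)
Step 5: cell (4,4)='T' (+6 fires, +4 burnt)
Step 6: cell (4,4)='T' (+7 fires, +6 burnt)
Step 7: cell (4,4)='F' (+4 fires, +7 burnt)
  -> target ignites at step 7
Step 8: cell (4,4)='.' (+2 fires, +4 burnt)
Step 9: cell (4,4)='.' (+1 fires, +2 burnt)
Step 10: cell (4,4)='.' (+0 fires, +1 burnt)
  fire out at step 10

7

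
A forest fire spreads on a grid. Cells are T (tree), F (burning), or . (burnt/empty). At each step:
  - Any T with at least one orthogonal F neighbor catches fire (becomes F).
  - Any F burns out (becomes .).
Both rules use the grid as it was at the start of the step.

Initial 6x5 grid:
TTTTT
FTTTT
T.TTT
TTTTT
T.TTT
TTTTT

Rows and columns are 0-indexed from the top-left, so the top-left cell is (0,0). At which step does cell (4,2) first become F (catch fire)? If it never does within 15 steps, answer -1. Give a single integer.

Step 1: cell (4,2)='T' (+3 fires, +1 burnt)
Step 2: cell (4,2)='T' (+3 fires, +3 burnt)
Step 3: cell (4,2)='T' (+5 fires, +3 burnt)
Step 4: cell (4,2)='T' (+5 fires, +5 burnt)
Step 5: cell (4,2)='F' (+5 fires, +5 burnt)
  -> target ignites at step 5
Step 6: cell (4,2)='.' (+3 fires, +5 burnt)
Step 7: cell (4,2)='.' (+2 fires, +3 burnt)
Step 8: cell (4,2)='.' (+1 fires, +2 burnt)
Step 9: cell (4,2)='.' (+0 fires, +1 burnt)
  fire out at step 9

5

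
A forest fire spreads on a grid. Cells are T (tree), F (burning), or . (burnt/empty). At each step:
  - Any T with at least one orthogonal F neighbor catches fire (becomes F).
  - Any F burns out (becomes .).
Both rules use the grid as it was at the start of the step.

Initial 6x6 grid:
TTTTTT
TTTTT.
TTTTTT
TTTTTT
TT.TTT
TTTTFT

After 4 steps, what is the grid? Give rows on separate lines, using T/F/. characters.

Step 1: 3 trees catch fire, 1 burn out
  TTTTTT
  TTTTT.
  TTTTTT
  TTTTTT
  TT.TFT
  TTTF.F
Step 2: 4 trees catch fire, 3 burn out
  TTTTTT
  TTTTT.
  TTTTTT
  TTTTFT
  TT.F.F
  TTF...
Step 3: 4 trees catch fire, 4 burn out
  TTTTTT
  TTTTT.
  TTTTFT
  TTTF.F
  TT....
  TF....
Step 4: 6 trees catch fire, 4 burn out
  TTTTTT
  TTTTF.
  TTTF.F
  TTF...
  TF....
  F.....

TTTTTT
TTTTF.
TTTF.F
TTF...
TF....
F.....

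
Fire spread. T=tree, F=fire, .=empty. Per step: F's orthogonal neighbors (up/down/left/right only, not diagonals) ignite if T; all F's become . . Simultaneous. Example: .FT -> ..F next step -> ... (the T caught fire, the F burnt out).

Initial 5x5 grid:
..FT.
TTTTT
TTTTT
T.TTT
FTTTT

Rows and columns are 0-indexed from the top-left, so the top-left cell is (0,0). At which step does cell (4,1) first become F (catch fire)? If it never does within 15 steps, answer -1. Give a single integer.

Step 1: cell (4,1)='F' (+4 fires, +2 burnt)
  -> target ignites at step 1
Step 2: cell (4,1)='.' (+5 fires, +4 burnt)
Step 3: cell (4,1)='.' (+6 fires, +5 burnt)
Step 4: cell (4,1)='.' (+3 fires, +6 burnt)
Step 5: cell (4,1)='.' (+1 fires, +3 burnt)
Step 6: cell (4,1)='.' (+0 fires, +1 burnt)
  fire out at step 6

1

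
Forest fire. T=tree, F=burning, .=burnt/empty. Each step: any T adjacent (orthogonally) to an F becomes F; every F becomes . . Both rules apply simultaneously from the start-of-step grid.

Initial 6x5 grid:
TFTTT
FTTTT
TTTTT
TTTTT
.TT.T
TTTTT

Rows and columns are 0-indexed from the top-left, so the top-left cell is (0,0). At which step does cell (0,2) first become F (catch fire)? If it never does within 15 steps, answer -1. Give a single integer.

Step 1: cell (0,2)='F' (+4 fires, +2 burnt)
  -> target ignites at step 1
Step 2: cell (0,2)='.' (+4 fires, +4 burnt)
Step 3: cell (0,2)='.' (+4 fires, +4 burnt)
Step 4: cell (0,2)='.' (+4 fires, +4 burnt)
Step 5: cell (0,2)='.' (+4 fires, +4 burnt)
Step 6: cell (0,2)='.' (+3 fires, +4 burnt)
Step 7: cell (0,2)='.' (+2 fires, +3 burnt)
Step 8: cell (0,2)='.' (+1 fires, +2 burnt)
Step 9: cell (0,2)='.' (+0 fires, +1 burnt)
  fire out at step 9

1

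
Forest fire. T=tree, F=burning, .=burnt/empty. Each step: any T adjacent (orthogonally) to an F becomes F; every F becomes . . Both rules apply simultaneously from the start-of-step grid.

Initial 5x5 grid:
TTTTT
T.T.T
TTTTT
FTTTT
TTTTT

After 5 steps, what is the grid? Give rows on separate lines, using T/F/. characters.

Step 1: 3 trees catch fire, 1 burn out
  TTTTT
  T.T.T
  FTTTT
  .FTTT
  FTTTT
Step 2: 4 trees catch fire, 3 burn out
  TTTTT
  F.T.T
  .FTTT
  ..FTT
  .FTTT
Step 3: 4 trees catch fire, 4 burn out
  FTTTT
  ..T.T
  ..FTT
  ...FT
  ..FTT
Step 4: 5 trees catch fire, 4 burn out
  .FTTT
  ..F.T
  ...FT
  ....F
  ...FT
Step 5: 3 trees catch fire, 5 burn out
  ..FTT
  ....T
  ....F
  .....
  ....F

..FTT
....T
....F
.....
....F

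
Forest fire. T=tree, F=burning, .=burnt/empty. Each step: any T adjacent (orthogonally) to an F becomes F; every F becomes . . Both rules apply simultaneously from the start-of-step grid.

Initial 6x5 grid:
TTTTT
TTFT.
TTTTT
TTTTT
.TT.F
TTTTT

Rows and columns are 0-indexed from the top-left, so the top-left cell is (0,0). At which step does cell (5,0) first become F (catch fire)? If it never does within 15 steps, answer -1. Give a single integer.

Step 1: cell (5,0)='T' (+6 fires, +2 burnt)
Step 2: cell (5,0)='T' (+9 fires, +6 burnt)
Step 3: cell (5,0)='T' (+6 fires, +9 burnt)
Step 4: cell (5,0)='T' (+3 fires, +6 burnt)
Step 5: cell (5,0)='F' (+1 fires, +3 burnt)
  -> target ignites at step 5
Step 6: cell (5,0)='.' (+0 fires, +1 burnt)
  fire out at step 6

5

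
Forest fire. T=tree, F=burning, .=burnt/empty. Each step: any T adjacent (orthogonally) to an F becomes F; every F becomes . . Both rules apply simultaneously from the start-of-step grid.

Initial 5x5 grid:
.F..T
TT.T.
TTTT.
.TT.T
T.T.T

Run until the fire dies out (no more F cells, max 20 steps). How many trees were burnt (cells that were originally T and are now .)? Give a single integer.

Answer: 10

Derivation:
Step 1: +1 fires, +1 burnt (F count now 1)
Step 2: +2 fires, +1 burnt (F count now 2)
Step 3: +3 fires, +2 burnt (F count now 3)
Step 4: +2 fires, +3 burnt (F count now 2)
Step 5: +2 fires, +2 burnt (F count now 2)
Step 6: +0 fires, +2 burnt (F count now 0)
Fire out after step 6
Initially T: 14, now '.': 21
Total burnt (originally-T cells now '.'): 10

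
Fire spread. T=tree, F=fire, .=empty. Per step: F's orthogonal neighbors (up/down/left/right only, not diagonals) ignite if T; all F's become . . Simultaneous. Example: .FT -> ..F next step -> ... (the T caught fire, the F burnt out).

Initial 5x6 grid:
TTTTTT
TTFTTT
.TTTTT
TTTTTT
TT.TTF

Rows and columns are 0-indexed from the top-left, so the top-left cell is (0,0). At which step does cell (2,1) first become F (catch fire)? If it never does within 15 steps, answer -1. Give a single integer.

Step 1: cell (2,1)='T' (+6 fires, +2 burnt)
Step 2: cell (2,1)='F' (+10 fires, +6 burnt)
  -> target ignites at step 2
Step 3: cell (2,1)='.' (+6 fires, +10 burnt)
Step 4: cell (2,1)='.' (+3 fires, +6 burnt)
Step 5: cell (2,1)='.' (+1 fires, +3 burnt)
Step 6: cell (2,1)='.' (+0 fires, +1 burnt)
  fire out at step 6

2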